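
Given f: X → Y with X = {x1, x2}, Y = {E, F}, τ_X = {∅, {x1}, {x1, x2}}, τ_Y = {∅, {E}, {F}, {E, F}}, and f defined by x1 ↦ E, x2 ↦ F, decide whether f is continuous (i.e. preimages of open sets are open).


f is NOT continuous.

Compute f^{-1}(U) for each U ∈ τ_Y:
  U = ∅: f^{-1}(U) = ∅ ∈ τ_X ✓.
  U = {E}: f^{-1}(U) = {x1} ∈ τ_X ✓.
  U = {F}: f^{-1}(U) = {x2} ∉ τ_X ✗.
  U = {E, F}: f^{-1}(U) = {x1, x2} ∈ τ_X ✓.
Found U = {F} with f^{-1}(U) = {x2} not in τ_X. Therefore f is NOT continuous.


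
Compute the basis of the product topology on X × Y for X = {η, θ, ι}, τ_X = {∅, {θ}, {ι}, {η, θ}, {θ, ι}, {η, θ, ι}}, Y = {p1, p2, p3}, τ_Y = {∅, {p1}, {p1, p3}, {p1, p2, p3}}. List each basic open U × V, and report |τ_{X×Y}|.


Basis B = {∅ × ∅, {θ} × {p1}, {ι} × {p1}, {η, θ} × {p1}, {θ} × {p1, p3}, {θ, ι} × {p1}, {ι} × {p1, p3}, {η, θ, ι} × {p1}, {θ} × {p1, p2, p3}, {ι} × {p1, p2, p3}, {η, θ} × {p1, p3}, {θ, ι} × {p1, p3}, {η, θ} × {p1, p2, p3}, {η, θ, ι} × {p1, p3}, {θ, ι} × {p1, p2, p3}, {η, θ, ι} × {p1, p2, p3}}; |τ_{X×Y}| = 40.

Enumerate products U × V with U ∈ τ_X, V ∈ τ_Y (deduplicated):
  ∅ × ∅ = {} (∅)
  {θ} × {p1} = {(θ,p1)}
  {ι} × {p1} = {(ι,p1)}
  {η, θ} × {p1} = {(η,p1), (θ,p1)}
  {θ} × {p1, p3} = {(θ,p1), (θ,p3)}
  {θ, ι} × {p1} = {(θ,p1), (ι,p1)}
  {ι} × {p1, p3} = {(ι,p1), (ι,p3)}
  {η, θ, ι} × {p1} = {(η,p1), (θ,p1), (ι,p1)}
  {θ} × {p1, p2, p3} = {(θ,p1), (θ,p2), (θ,p3)}
  {ι} × {p1, p2, p3} = {(ι,p1), (ι,p2), (ι,p3)}
  {η, θ} × {p1, p3} = {(η,p1), (η,p3), (θ,p1), (θ,p3)}
  {θ, ι} × {p1, p3} = {(θ,p1), (θ,p3), (ι,p1), (ι,p3)}
  {η, θ} × {p1, p2, p3} = {(η,p1), (η,p2), (η,p3), (θ,p1), (θ,p2), (θ,p3)}
  {η, θ, ι} × {p1, p3} = {(η,p1), (η,p3), (θ,p1), (θ,p3), (ι,p1), (ι,p3)}
  {θ, ι} × {p1, p2, p3} = {(θ,p1), (θ,p2), (θ,p3), (ι,p1), (ι,p2), (ι,p3)}
  {η, θ, ι} × {p1, p2, p3} = {(η,p1), (η,p2), (η,p3), (θ,p1), (θ,p2), (θ,p3), (ι,p1), (ι,p2), (ι,p3)}
These 16 distinct sets form the basis B.
Close under arbitrary unions to get τ_{X×Y}; counting gives |τ_{X×Y}| = 40.


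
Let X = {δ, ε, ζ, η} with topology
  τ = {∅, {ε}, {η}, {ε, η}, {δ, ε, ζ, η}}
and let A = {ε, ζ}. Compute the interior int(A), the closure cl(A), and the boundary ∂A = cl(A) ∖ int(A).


int(A) = {ε}, cl(A) = {δ, ε, ζ}, ∂A = {δ, ζ}.

Closed sets in (X, τ) are complements of opens:
  closed(X, τ) = {∅, {δ, ζ}, {δ, ε, ζ}, {δ, ζ, η}, {δ, ε, ζ, η}}.
int(A) = ⋃ {U ∈ τ : U ⊆ A}. Opens contained in A: ∅, {ε}.
Taking the union of these: int(A) = {ε}.
cl(A) = ⋂ {C closed : A ⊆ C}. Closed sets containing A: {δ, ε, ζ}, {δ, ε, ζ, η}.
Intersecting these: cl(A) = {δ, ε, ζ}.
∂A = cl(A) ∖ int(A) = {δ, ε, ζ} ∖ {ε} = {δ, ζ}.


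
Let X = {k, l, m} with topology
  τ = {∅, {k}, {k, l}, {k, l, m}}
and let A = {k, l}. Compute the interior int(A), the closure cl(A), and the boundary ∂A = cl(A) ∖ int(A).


int(A) = {k, l}, cl(A) = {k, l, m}, ∂A = {m}.

Closed sets in (X, τ) are complements of opens:
  closed(X, τ) = {∅, {m}, {l, m}, {k, l, m}}.
int(A) = ⋃ {U ∈ τ : U ⊆ A}. Opens contained in A: ∅, {k}, {k, l}.
Taking the union of these: int(A) = {k, l}.
cl(A) = ⋂ {C closed : A ⊆ C}. Closed sets containing A: {k, l, m}.
Intersecting these: cl(A) = {k, l, m}.
∂A = cl(A) ∖ int(A) = {k, l, m} ∖ {k, l} = {m}.


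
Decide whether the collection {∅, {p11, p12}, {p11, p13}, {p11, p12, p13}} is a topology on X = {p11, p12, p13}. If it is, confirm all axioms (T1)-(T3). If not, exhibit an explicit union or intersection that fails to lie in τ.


τ is NOT a topology on X.

Axiom (T1): ∅ ∈ τ? Yes; X ∈ τ? Yes.
Axiom (T2/T3): check pairwise unions and intersections of members of τ.
Counterexample for (T3): {p11, p12} ∩ {p11, p13} = {p11} ∉ τ. Therefore τ is NOT a topology.


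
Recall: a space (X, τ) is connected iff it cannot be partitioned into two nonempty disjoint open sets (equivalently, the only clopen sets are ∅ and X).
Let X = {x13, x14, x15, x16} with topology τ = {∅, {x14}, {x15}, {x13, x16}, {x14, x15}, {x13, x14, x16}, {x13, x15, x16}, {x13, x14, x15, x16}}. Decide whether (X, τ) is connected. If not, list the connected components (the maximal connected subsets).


(X, τ) is disconnected; components = [{x14}, {x15}, {x13, x16}].

Find clopen sets (U ∈ τ with X ∖ U ∈ τ):
  U = ∅, X ∖ U = {x13, x14, x15, x16} — both open, so U is clopen.
  U = {x14}, X ∖ U = {x13, x15, x16} — both open, so U is clopen.
  U = {x15}, X ∖ U = {x13, x14, x16} — both open, so U is clopen.
  U = {x13, x16}, X ∖ U = {x14, x15} — both open, so U is clopen.
  U = {x14, x15}, X ∖ U = {x13, x16} — both open, so U is clopen.
  U = {x13, x14, x16}, X ∖ U = {x15} — both open, so U is clopen.
  U = {x13, x15, x16}, X ∖ U = {x14} — both open, so U is clopen.
  U = {x13, x14, x15, x16}, X ∖ U = ∅ — both open, so U is clopen.
Nontrivial clopen(s) exist: e.g. {x14, x15}. So (X, τ) is disconnected.
Compute connected components by grouping points that agree on all clopens:
  component: {x14}
  component: {x15}
  component: {x13, x16}


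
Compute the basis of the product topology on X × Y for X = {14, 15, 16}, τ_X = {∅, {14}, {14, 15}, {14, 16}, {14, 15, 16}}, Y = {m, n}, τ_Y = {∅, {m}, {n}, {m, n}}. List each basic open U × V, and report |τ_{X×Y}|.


Basis B = {∅ × ∅, {14} × {m}, {14} × {n}, {14} × {m, n}, {14, 15} × {m}, {14, 16} × {m}, {14, 15} × {n}, {14, 16} × {n}, {14, 15, 16} × {m}, {14, 15, 16} × {n}, {14, 15} × {m, n}, {14, 16} × {m, n}, {14, 15, 16} × {m, n}}; |τ_{X×Y}| = 25.

Enumerate products U × V with U ∈ τ_X, V ∈ τ_Y (deduplicated):
  ∅ × ∅ = {} (∅)
  {14} × {m} = {(14,m)}
  {14} × {n} = {(14,n)}
  {14} × {m, n} = {(14,m), (14,n)}
  {14, 15} × {m} = {(14,m), (15,m)}
  {14, 16} × {m} = {(14,m), (16,m)}
  {14, 15} × {n} = {(14,n), (15,n)}
  {14, 16} × {n} = {(14,n), (16,n)}
  {14, 15, 16} × {m} = {(14,m), (15,m), (16,m)}
  {14, 15, 16} × {n} = {(14,n), (15,n), (16,n)}
  {14, 15} × {m, n} = {(14,m), (14,n), (15,m), (15,n)}
  {14, 16} × {m, n} = {(14,m), (14,n), (16,m), (16,n)}
  {14, 15, 16} × {m, n} = {(14,m), (14,n), (15,m), (15,n), (16,m), (16,n)}
These 13 distinct sets form the basis B.
Close under arbitrary unions to get τ_{X×Y}; counting gives |τ_{X×Y}| = 25.


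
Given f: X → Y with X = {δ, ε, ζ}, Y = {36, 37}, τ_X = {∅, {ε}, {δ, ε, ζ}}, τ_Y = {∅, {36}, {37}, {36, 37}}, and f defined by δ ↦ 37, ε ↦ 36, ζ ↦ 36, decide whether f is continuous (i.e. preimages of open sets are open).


f is NOT continuous.

Compute f^{-1}(U) for each U ∈ τ_Y:
  U = ∅: f^{-1}(U) = ∅ ∈ τ_X ✓.
  U = {36}: f^{-1}(U) = {ε, ζ} ∉ τ_X ✗.
  U = {37}: f^{-1}(U) = {δ} ∉ τ_X ✗.
  U = {36, 37}: f^{-1}(U) = {δ, ε, ζ} ∈ τ_X ✓.
Found U = {36} with f^{-1}(U) = {ε, ζ} not in τ_X. Therefore f is NOT continuous.


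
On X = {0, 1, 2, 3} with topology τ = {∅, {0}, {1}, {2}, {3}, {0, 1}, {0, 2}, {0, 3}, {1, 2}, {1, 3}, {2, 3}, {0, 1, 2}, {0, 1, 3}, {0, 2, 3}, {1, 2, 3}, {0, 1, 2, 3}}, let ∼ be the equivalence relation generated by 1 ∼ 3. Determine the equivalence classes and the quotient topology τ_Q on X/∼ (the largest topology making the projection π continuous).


X/∼ = {[0], [1=3], [2]}; |τ_Q| = 8.

Equivalence classes: [0], [1=3], [2].
Quotient map π: X → X/∼ sends 0 ↦ [0], 1 ↦ [1=3], 2 ↦ [2], 3 ↦ [1=3].
For each subset V ⊆ X/∼, compute π^{-1}(V) ⊆ X and check whether π^{-1}(V) ∈ τ. V is open in τ_Q iff π^{-1}(V) ∈ τ.
  V = {}: π^{-1}(V) = ∅ ∈ τ ✓.
  V = {[0]}: π^{-1}(V) = {0} ∈ τ ✓.
  V = {[1=3]}: π^{-1}(V) = {1, 3} ∈ τ ✓.
  V = {[0], [1=3]}: π^{-1}(V) = {0, 1, 3} ∈ τ ✓.
  V = {[2]}: π^{-1}(V) = {2} ∈ τ ✓.
  V = {[0], [2]}: π^{-1}(V) = {0, 2} ∈ τ ✓.
  V = {[1=3], [2]}: π^{-1}(V) = {1, 2, 3} ∈ τ ✓.
  V = {[0], [1=3], [2]}: π^{-1}(V) = {0, 1, 2, 3} ∈ τ ✓.
Open sets in the quotient: τ_Q = {{}, {[0]}, {[1=3]}, {[0], [1=3]}, {[2]}, {[0], [2]}, {[1=3], [2]}, {[0], [1=3], [2]}} (8 elements).


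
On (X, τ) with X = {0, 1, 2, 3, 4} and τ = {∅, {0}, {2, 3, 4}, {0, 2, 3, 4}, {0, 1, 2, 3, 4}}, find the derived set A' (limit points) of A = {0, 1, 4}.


A' = {1, 2, 3}

For each x ∈ X, list the open sets U ∈ τ with x ∈ U, then check whether U ∩ (A ∖ {x}) ≠ ∅ for every such U.
  x = 0: open {0} ∋ x has {0} ∩ (A ∖ {0}) = ∅, so x is NOT a limit point.
  x = 1: opens ∋ x are {0, 1, 2, 3, 4}; each meets A ∖ {1}, so x IS a limit point.
  x = 2: opens ∋ x are {2, 3, 4}, {0, 2, 3, 4}, {0, 1, 2, 3, 4}; each meets A ∖ {2}, so x IS a limit point.
  x = 3: opens ∋ x are {2, 3, 4}, {0, 2, 3, 4}, {0, 1, 2, 3, 4}; each meets A ∖ {3}, so x IS a limit point.
  x = 4: open {2, 3, 4} ∋ x has {2, 3, 4} ∩ (A ∖ {4}) = ∅, so x is NOT a limit point.
Collecting: A' = {1, 2, 3}.


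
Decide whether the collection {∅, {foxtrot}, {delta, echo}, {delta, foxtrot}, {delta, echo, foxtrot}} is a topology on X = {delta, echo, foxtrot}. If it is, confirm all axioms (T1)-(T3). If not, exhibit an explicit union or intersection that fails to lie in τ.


τ is NOT a topology on X.

Axiom (T1): ∅ ∈ τ? Yes; X ∈ τ? Yes.
Axiom (T2/T3): check pairwise unions and intersections of members of τ.
Counterexample for (T3): {delta, echo} ∩ {delta, foxtrot} = {delta} ∉ τ. Therefore τ is NOT a topology.


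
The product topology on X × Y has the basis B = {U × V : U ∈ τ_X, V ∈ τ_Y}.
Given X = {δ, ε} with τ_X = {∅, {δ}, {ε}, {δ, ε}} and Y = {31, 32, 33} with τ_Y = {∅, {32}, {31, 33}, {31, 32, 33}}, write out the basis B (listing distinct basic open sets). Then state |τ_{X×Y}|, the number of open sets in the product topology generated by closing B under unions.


Basis B = {∅ × ∅, {δ} × {32}, {ε} × {32}, {δ} × {31, 33}, {δ, ε} × {32}, {ε} × {31, 33}, {δ} × {31, 32, 33}, {ε} × {31, 32, 33}, {δ, ε} × {31, 33}, {δ, ε} × {31, 32, 33}}; |τ_{X×Y}| = 16.

Enumerate products U × V with U ∈ τ_X, V ∈ τ_Y (deduplicated):
  ∅ × ∅ = {} (∅)
  {δ} × {32} = {(δ,32)}
  {ε} × {32} = {(ε,32)}
  {δ} × {31, 33} = {(δ,31), (δ,33)}
  {δ, ε} × {32} = {(δ,32), (ε,32)}
  {ε} × {31, 33} = {(ε,31), (ε,33)}
  {δ} × {31, 32, 33} = {(δ,31), (δ,32), (δ,33)}
  {ε} × {31, 32, 33} = {(ε,31), (ε,32), (ε,33)}
  {δ, ε} × {31, 33} = {(δ,31), (δ,33), (ε,31), (ε,33)}
  {δ, ε} × {31, 32, 33} = {(δ,31), (δ,32), (δ,33), (ε,31), (ε,32), (ε,33)}
These 10 distinct sets form the basis B.
Close under arbitrary unions to get τ_{X×Y}; counting gives |τ_{X×Y}| = 16.


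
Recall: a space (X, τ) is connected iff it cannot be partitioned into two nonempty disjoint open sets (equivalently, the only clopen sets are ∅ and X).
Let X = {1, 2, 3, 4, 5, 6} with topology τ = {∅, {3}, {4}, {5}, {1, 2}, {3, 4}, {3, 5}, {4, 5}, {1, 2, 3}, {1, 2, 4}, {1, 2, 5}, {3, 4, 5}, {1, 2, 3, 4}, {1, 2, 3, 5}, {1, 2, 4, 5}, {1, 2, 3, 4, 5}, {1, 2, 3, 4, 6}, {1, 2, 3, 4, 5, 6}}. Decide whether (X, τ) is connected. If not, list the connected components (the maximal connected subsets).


(X, τ) is disconnected; components = [{5}, {1, 2, 3, 4, 6}].

Find clopen sets (U ∈ τ with X ∖ U ∈ τ):
  U = ∅, X ∖ U = {1, 2, 3, 4, 5, 6} — both open, so U is clopen.
  U = {5}, X ∖ U = {1, 2, 3, 4, 6} — both open, so U is clopen.
  U = {1, 2, 3, 4, 6}, X ∖ U = {5} — both open, so U is clopen.
  U = {1, 2, 3, 4, 5, 6}, X ∖ U = ∅ — both open, so U is clopen.
Nontrivial clopen(s) exist: e.g. {1, 2, 3, 4, 6}. So (X, τ) is disconnected.
Compute connected components by grouping points that agree on all clopens:
  component: {5}
  component: {1, 2, 3, 4, 6}


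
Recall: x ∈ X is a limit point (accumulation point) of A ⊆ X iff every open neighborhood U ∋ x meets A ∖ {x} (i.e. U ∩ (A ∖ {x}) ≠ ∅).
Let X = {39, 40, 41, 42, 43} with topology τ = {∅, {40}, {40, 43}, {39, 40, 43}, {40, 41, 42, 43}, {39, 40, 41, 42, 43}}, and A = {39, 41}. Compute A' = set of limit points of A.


A' = {42}

For each x ∈ X, list the open sets U ∈ τ with x ∈ U, then check whether U ∩ (A ∖ {x}) ≠ ∅ for every such U.
  x = 39: open {39, 40, 43} ∋ x has {39, 40, 43} ∩ (A ∖ {39}) = ∅, so x is NOT a limit point.
  x = 40: open {40} ∋ x has {40} ∩ (A ∖ {40}) = ∅, so x is NOT a limit point.
  x = 41: open {40, 41, 42, 43} ∋ x has {40, 41, 42, 43} ∩ (A ∖ {41}) = ∅, so x is NOT a limit point.
  x = 42: opens ∋ x are {40, 41, 42, 43}, {39, 40, 41, 42, 43}; each meets A ∖ {42}, so x IS a limit point.
  x = 43: open {40, 43} ∋ x has {40, 43} ∩ (A ∖ {43}) = ∅, so x is NOT a limit point.
Collecting: A' = {42}.


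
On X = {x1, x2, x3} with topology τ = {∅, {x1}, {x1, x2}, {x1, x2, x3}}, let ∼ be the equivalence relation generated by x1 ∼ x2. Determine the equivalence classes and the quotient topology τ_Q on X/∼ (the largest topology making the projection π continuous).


X/∼ = {[x1=x2], [x3]}; |τ_Q| = 3.

Equivalence classes: [x1=x2], [x3].
Quotient map π: X → X/∼ sends x1 ↦ [x1=x2], x2 ↦ [x1=x2], x3 ↦ [x3].
For each subset V ⊆ X/∼, compute π^{-1}(V) ⊆ X and check whether π^{-1}(V) ∈ τ. V is open in τ_Q iff π^{-1}(V) ∈ τ.
  V = {}: π^{-1}(V) = ∅ ∈ τ ✓.
  V = {[x1=x2]}: π^{-1}(V) = {x1, x2} ∈ τ ✓.
  V = {[x3]}: π^{-1}(V) = {x3} ∉ τ ✗.
  V = {[x1=x2], [x3]}: π^{-1}(V) = {x1, x2, x3} ∈ τ ✓.
Open sets in the quotient: τ_Q = {{}, {[x1=x2]}, {[x1=x2], [x3]}} (3 elements).


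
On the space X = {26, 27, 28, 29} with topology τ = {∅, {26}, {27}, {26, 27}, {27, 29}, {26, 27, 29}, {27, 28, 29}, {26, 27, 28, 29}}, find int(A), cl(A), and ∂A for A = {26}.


int(A) = {26}, cl(A) = {26}, ∂A = ∅.

Closed sets in (X, τ) are complements of opens:
  closed(X, τ) = {∅, {26}, {28}, {26, 28}, {28, 29}, {26, 28, 29}, {27, 28, 29}, {26, 27, 28, 29}}.
int(A) = ⋃ {U ∈ τ : U ⊆ A}. Opens contained in A: ∅, {26}.
Taking the union of these: int(A) = {26}.
cl(A) = ⋂ {C closed : A ⊆ C}. Closed sets containing A: {26}, {26, 28}, {26, 28, 29}, {26, 27, 28, 29}.
Intersecting these: cl(A) = {26}.
∂A = cl(A) ∖ int(A) = {26} ∖ {26} = ∅.


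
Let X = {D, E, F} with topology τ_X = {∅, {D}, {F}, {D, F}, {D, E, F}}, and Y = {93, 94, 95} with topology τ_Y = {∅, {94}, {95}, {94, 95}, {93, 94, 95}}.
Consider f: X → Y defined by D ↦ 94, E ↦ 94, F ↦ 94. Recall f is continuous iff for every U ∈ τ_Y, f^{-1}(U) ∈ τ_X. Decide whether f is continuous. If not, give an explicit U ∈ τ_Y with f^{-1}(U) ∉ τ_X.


f IS continuous.

Compute f^{-1}(U) for each U ∈ τ_Y:
  U = ∅: f^{-1}(U) = ∅ ∈ τ_X ✓.
  U = {94}: f^{-1}(U) = {D, E, F} ∈ τ_X ✓.
  U = {95}: f^{-1}(U) = ∅ ∈ τ_X ✓.
  U = {94, 95}: f^{-1}(U) = {D, E, F} ∈ τ_X ✓.
  U = {93, 94, 95}: f^{-1}(U) = {D, E, F} ∈ τ_X ✓.
Every preimage lies in τ_X, so f IS continuous.


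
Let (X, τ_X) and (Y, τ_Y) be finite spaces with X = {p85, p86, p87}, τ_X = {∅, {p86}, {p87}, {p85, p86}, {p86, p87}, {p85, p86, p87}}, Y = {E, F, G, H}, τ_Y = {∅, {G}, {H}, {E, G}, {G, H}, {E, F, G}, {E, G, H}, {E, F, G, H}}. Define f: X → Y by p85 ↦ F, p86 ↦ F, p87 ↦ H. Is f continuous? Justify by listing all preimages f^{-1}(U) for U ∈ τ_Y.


f IS continuous.

Compute f^{-1}(U) for each U ∈ τ_Y:
  U = ∅: f^{-1}(U) = ∅ ∈ τ_X ✓.
  U = {G}: f^{-1}(U) = ∅ ∈ τ_X ✓.
  U = {H}: f^{-1}(U) = {p87} ∈ τ_X ✓.
  U = {E, G}: f^{-1}(U) = ∅ ∈ τ_X ✓.
  U = {G, H}: f^{-1}(U) = {p87} ∈ τ_X ✓.
  U = {E, F, G}: f^{-1}(U) = {p85, p86} ∈ τ_X ✓.
  U = {E, G, H}: f^{-1}(U) = {p87} ∈ τ_X ✓.
  U = {E, F, G, H}: f^{-1}(U) = {p85, p86, p87} ∈ τ_X ✓.
Every preimage lies in τ_X, so f IS continuous.


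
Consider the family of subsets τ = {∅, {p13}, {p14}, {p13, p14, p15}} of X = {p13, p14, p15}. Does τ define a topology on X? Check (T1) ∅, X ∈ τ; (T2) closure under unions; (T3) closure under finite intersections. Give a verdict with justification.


τ is NOT a topology on X.

Axiom (T1): ∅ ∈ τ? Yes; X ∈ τ? Yes.
Axiom (T2/T3): check pairwise unions and intersections of members of τ.
Counterexample for (T2): {p13} ∪ {p14} = {p13, p14} ∉ τ. Therefore τ is NOT a topology.


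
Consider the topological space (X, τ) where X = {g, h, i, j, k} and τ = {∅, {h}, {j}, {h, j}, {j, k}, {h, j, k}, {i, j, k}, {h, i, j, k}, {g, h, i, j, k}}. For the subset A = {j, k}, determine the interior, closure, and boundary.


int(A) = {j, k}, cl(A) = {g, i, j, k}, ∂A = {g, i}.

Closed sets in (X, τ) are complements of opens:
  closed(X, τ) = {∅, {g}, {g, h}, {g, i}, {g, h, i}, {g, i, k}, {g, h, i, k}, {g, i, j, k}, {g, h, i, j, k}}.
int(A) = ⋃ {U ∈ τ : U ⊆ A}. Opens contained in A: ∅, {j}, {j, k}.
Taking the union of these: int(A) = {j, k}.
cl(A) = ⋂ {C closed : A ⊆ C}. Closed sets containing A: {g, i, j, k}, {g, h, i, j, k}.
Intersecting these: cl(A) = {g, i, j, k}.
∂A = cl(A) ∖ int(A) = {g, i, j, k} ∖ {j, k} = {g, i}.


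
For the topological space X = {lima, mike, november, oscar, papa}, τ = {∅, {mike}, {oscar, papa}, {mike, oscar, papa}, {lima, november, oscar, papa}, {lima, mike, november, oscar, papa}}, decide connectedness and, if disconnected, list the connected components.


(X, τ) is disconnected; components = [{mike}, {lima, november, oscar, papa}].

Find clopen sets (U ∈ τ with X ∖ U ∈ τ):
  U = ∅, X ∖ U = {lima, mike, november, oscar, papa} — both open, so U is clopen.
  U = {mike}, X ∖ U = {lima, november, oscar, papa} — both open, so U is clopen.
  U = {lima, november, oscar, papa}, X ∖ U = {mike} — both open, so U is clopen.
  U = {lima, mike, november, oscar, papa}, X ∖ U = ∅ — both open, so U is clopen.
Nontrivial clopen(s) exist: e.g. {lima, november, oscar, papa}. So (X, τ) is disconnected.
Compute connected components by grouping points that agree on all clopens:
  component: {mike}
  component: {lima, november, oscar, papa}


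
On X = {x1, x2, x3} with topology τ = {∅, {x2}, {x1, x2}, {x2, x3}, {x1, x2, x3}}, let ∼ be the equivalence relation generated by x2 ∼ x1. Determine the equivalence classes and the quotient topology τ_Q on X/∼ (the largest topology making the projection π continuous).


X/∼ = {[x1=x2], [x3]}; |τ_Q| = 3.

Equivalence classes: [x1=x2], [x3].
Quotient map π: X → X/∼ sends x1 ↦ [x1=x2], x2 ↦ [x1=x2], x3 ↦ [x3].
For each subset V ⊆ X/∼, compute π^{-1}(V) ⊆ X and check whether π^{-1}(V) ∈ τ. V is open in τ_Q iff π^{-1}(V) ∈ τ.
  V = {}: π^{-1}(V) = ∅ ∈ τ ✓.
  V = {[x1=x2]}: π^{-1}(V) = {x1, x2} ∈ τ ✓.
  V = {[x3]}: π^{-1}(V) = {x3} ∉ τ ✗.
  V = {[x1=x2], [x3]}: π^{-1}(V) = {x1, x2, x3} ∈ τ ✓.
Open sets in the quotient: τ_Q = {{}, {[x1=x2]}, {[x1=x2], [x3]}} (3 elements).


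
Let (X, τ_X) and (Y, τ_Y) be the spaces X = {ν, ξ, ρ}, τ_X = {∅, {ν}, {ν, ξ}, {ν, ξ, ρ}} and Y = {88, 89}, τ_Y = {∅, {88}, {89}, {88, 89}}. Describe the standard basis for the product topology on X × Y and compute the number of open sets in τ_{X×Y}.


Basis B = {∅ × ∅, {ν} × {88}, {ν} × {89}, {ν} × {88, 89}, {ν, ξ} × {88}, {ν, ξ} × {89}, {ν, ξ, ρ} × {88}, {ν, ξ, ρ} × {89}, {ν, ξ} × {88, 89}, {ν, ξ, ρ} × {88, 89}}; |τ_{X×Y}| = 16.

Enumerate products U × V with U ∈ τ_X, V ∈ τ_Y (deduplicated):
  ∅ × ∅ = {} (∅)
  {ν} × {88} = {(ν,88)}
  {ν} × {89} = {(ν,89)}
  {ν} × {88, 89} = {(ν,88), (ν,89)}
  {ν, ξ} × {88} = {(ν,88), (ξ,88)}
  {ν, ξ} × {89} = {(ν,89), (ξ,89)}
  {ν, ξ, ρ} × {88} = {(ν,88), (ξ,88), (ρ,88)}
  {ν, ξ, ρ} × {89} = {(ν,89), (ξ,89), (ρ,89)}
  {ν, ξ} × {88, 89} = {(ν,88), (ν,89), (ξ,88), (ξ,89)}
  {ν, ξ, ρ} × {88, 89} = {(ν,88), (ν,89), (ξ,88), (ξ,89), (ρ,88), (ρ,89)}
These 10 distinct sets form the basis B.
Close under arbitrary unions to get τ_{X×Y}; counting gives |τ_{X×Y}| = 16.


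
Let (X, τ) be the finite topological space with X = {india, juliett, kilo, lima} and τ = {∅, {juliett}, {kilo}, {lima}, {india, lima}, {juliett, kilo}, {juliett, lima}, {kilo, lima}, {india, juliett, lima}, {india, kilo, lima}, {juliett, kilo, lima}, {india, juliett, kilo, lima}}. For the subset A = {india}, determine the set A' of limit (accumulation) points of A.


A' = ∅

For each x ∈ X, list the open sets U ∈ τ with x ∈ U, then check whether U ∩ (A ∖ {x}) ≠ ∅ for every such U.
  x = india: open {india, lima} ∋ x has {india, lima} ∩ (A ∖ {india}) = ∅, so x is NOT a limit point.
  x = juliett: open {juliett} ∋ x has {juliett} ∩ (A ∖ {juliett}) = ∅, so x is NOT a limit point.
  x = kilo: open {kilo} ∋ x has {kilo} ∩ (A ∖ {kilo}) = ∅, so x is NOT a limit point.
  x = lima: open {lima} ∋ x has {lima} ∩ (A ∖ {lima}) = ∅, so x is NOT a limit point.
Collecting: A' = ∅.


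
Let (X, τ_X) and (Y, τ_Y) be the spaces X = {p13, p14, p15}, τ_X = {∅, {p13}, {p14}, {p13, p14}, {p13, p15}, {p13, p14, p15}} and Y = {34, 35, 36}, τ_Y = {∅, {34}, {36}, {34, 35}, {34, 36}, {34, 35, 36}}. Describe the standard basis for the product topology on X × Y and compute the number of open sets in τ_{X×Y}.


Basis B = {∅ × ∅, {p13} × {34}, {p13} × {36}, {p14} × {34}, {p14} × {36}, {p13} × {34, 35}, {p13} × {34, 36}, {p13, p14} × {34}, {p13, p15} × {34}, {p13, p14} × {36}, {p13, p15} × {36}, {p14} × {34, 35}, {p14} × {34, 36}, {p13} × {34, 35, 36}, {p13, p14, p15} × {34}, {p13, p14, p15} × {36}, {p14} × {34, 35, 36}, {p13, p14} × {34, 35}, {p13, p15} × {34, 35}, {p13, p14} × {34, 36}, {p13, p15} × {34, 36}, {p13, p14} × {34, 35, 36}, {p13, p15} × {34, 35, 36}, {p13, p14, p15} × {34, 35}, {p13, p14, p15} × {34, 36}, {p13, p14, p15} × {34, 35, 36}}; |τ_{X×Y}| = 108.

Enumerate products U × V with U ∈ τ_X, V ∈ τ_Y (deduplicated):
  ∅ × ∅ = {} (∅)
  {p13} × {34} = {(p13,34)}
  {p13} × {36} = {(p13,36)}
  {p14} × {34} = {(p14,34)}
  {p14} × {36} = {(p14,36)}
  {p13} × {34, 35} = {(p13,34), (p13,35)}
  {p13} × {34, 36} = {(p13,34), (p13,36)}
  {p13, p14} × {34} = {(p13,34), (p14,34)}
  {p13, p15} × {34} = {(p13,34), (p15,34)}
  {p13, p14} × {36} = {(p13,36), (p14,36)}
  {p13, p15} × {36} = {(p13,36), (p15,36)}
  {p14} × {34, 35} = {(p14,34), (p14,35)}
  {p14} × {34, 36} = {(p14,34), (p14,36)}
  {p13} × {34, 35, 36} = {(p13,34), (p13,35), (p13,36)}
  {p13, p14, p15} × {34} = {(p13,34), (p14,34), (p15,34)}
  {p13, p14, p15} × {36} = {(p13,36), (p14,36), (p15,36)}
  {p14} × {34, 35, 36} = {(p14,34), (p14,35), (p14,36)}
  {p13, p14} × {34, 35} = {(p13,34), (p13,35), (p14,34), (p14,35)}
  {p13, p15} × {34, 35} = {(p13,34), (p13,35), (p15,34), (p15,35)}
  {p13, p14} × {34, 36} = {(p13,34), (p13,36), (p14,34), (p14,36)}
  {p13, p15} × {34, 36} = {(p13,34), (p13,36), (p15,34), (p15,36)}
  {p13, p14} × {34, 35, 36} = {(p13,34), (p13,35), (p13,36), (p14,34), (p14,35), (p14,36)}
  {p13, p15} × {34, 35, 36} = {(p13,34), (p13,35), (p13,36), (p15,34), (p15,35), (p15,36)}
  {p13, p14, p15} × {34, 35} = {(p13,34), (p13,35), (p14,34), (p14,35), (p15,34), (p15,35)}
  {p13, p14, p15} × {34, 36} = {(p13,34), (p13,36), (p14,34), (p14,36), (p15,34), (p15,36)}
  {p13, p14, p15} × {34, 35, 36} = {(p13,34), (p13,35), (p13,36), (p14,34), (p14,35), (p14,36), (p15,34), (p15,35), (p15,36)}
These 26 distinct sets form the basis B.
Close under arbitrary unions to get τ_{X×Y}; counting gives |τ_{X×Y}| = 108.


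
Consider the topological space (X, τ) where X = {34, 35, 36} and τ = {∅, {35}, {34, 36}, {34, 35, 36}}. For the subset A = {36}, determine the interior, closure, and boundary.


int(A) = ∅, cl(A) = {34, 36}, ∂A = {34, 36}.

Closed sets in (X, τ) are complements of opens:
  closed(X, τ) = {∅, {35}, {34, 36}, {34, 35, 36}}.
int(A) = ⋃ {U ∈ τ : U ⊆ A}. Opens contained in A: ∅.
Taking the union of these: int(A) = ∅.
cl(A) = ⋂ {C closed : A ⊆ C}. Closed sets containing A: {34, 36}, {34, 35, 36}.
Intersecting these: cl(A) = {34, 36}.
∂A = cl(A) ∖ int(A) = {34, 36} ∖ ∅ = {34, 36}.


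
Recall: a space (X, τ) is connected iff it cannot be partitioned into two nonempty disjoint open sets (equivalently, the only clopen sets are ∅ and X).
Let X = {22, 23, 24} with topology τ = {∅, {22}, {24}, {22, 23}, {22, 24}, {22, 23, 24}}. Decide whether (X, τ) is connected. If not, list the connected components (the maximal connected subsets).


(X, τ) is disconnected; components = [{24}, {22, 23}].

Find clopen sets (U ∈ τ with X ∖ U ∈ τ):
  U = ∅, X ∖ U = {22, 23, 24} — both open, so U is clopen.
  U = {24}, X ∖ U = {22, 23} — both open, so U is clopen.
  U = {22, 23}, X ∖ U = {24} — both open, so U is clopen.
  U = {22, 23, 24}, X ∖ U = ∅ — both open, so U is clopen.
Nontrivial clopen(s) exist: e.g. {24}. So (X, τ) is disconnected.
Compute connected components by grouping points that agree on all clopens:
  component: {24}
  component: {22, 23}


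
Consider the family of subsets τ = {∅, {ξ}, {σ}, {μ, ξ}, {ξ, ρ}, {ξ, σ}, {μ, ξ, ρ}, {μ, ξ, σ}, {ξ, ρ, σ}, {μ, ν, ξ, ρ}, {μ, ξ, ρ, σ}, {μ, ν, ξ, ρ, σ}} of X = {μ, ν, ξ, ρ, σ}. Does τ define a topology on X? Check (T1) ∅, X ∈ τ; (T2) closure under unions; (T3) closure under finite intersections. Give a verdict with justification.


τ IS a topology on X.

Axiom (T1): ∅ ∈ τ? Yes; X ∈ τ? Yes.
Axiom (T2/T3): check pairwise unions and intersections of members of τ.
All pairwise intersections and unions checked — each lies in τ. Therefore τ satisfies (T1), (T2), (T3): it IS a topology on X.


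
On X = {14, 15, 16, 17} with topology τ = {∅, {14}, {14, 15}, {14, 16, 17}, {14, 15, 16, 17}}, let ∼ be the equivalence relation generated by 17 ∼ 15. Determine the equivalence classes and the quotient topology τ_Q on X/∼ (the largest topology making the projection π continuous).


X/∼ = {[14], [15=17], [16]}; |τ_Q| = 3.

Equivalence classes: [14], [15=17], [16].
Quotient map π: X → X/∼ sends 14 ↦ [14], 15 ↦ [15=17], 16 ↦ [16], 17 ↦ [15=17].
For each subset V ⊆ X/∼, compute π^{-1}(V) ⊆ X and check whether π^{-1}(V) ∈ τ. V is open in τ_Q iff π^{-1}(V) ∈ τ.
  V = {}: π^{-1}(V) = ∅ ∈ τ ✓.
  V = {[14]}: π^{-1}(V) = {14} ∈ τ ✓.
  V = {[15=17]}: π^{-1}(V) = {15, 17} ∉ τ ✗.
  V = {[14], [15=17]}: π^{-1}(V) = {14, 15, 17} ∉ τ ✗.
  V = {[16]}: π^{-1}(V) = {16} ∉ τ ✗.
  V = {[14], [16]}: π^{-1}(V) = {14, 16} ∉ τ ✗.
  V = {[15=17], [16]}: π^{-1}(V) = {15, 16, 17} ∉ τ ✗.
  V = {[14], [15=17], [16]}: π^{-1}(V) = {14, 15, 16, 17} ∈ τ ✓.
Open sets in the quotient: τ_Q = {{}, {[14]}, {[14], [15=17], [16]}} (3 elements).


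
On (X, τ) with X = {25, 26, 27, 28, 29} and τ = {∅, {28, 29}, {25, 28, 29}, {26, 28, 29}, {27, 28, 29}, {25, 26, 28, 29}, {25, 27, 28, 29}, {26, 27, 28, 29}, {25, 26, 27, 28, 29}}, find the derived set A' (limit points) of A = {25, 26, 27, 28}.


A' = {25, 26, 27, 29}

For each x ∈ X, list the open sets U ∈ τ with x ∈ U, then check whether U ∩ (A ∖ {x}) ≠ ∅ for every such U.
  x = 25: opens ∋ x are {25, 28, 29}, {25, 26, 28, 29}, {25, 27, 28, 29}, {25, 26, 27, 28, 29}; each meets A ∖ {25}, so x IS a limit point.
  x = 26: opens ∋ x are {26, 28, 29}, {25, 26, 28, 29}, {26, 27, 28, 29}, {25, 26, 27, 28, 29}; each meets A ∖ {26}, so x IS a limit point.
  x = 27: opens ∋ x are {27, 28, 29}, {25, 27, 28, 29}, {26, 27, 28, 29}, {25, 26, 27, 28, 29}; each meets A ∖ {27}, so x IS a limit point.
  x = 28: open {28, 29} ∋ x has {28, 29} ∩ (A ∖ {28}) = ∅, so x is NOT a limit point.
  x = 29: opens ∋ x are {28, 29}, {25, 28, 29}, {26, 28, 29}, {27, 28, 29}, {25, 26, 28, 29}, {25, 27, 28, 29}, {26, 27, 28, 29}, {25, 26, 27, 28, 29}; each meets A ∖ {29}, so x IS a limit point.
Collecting: A' = {25, 26, 27, 29}.


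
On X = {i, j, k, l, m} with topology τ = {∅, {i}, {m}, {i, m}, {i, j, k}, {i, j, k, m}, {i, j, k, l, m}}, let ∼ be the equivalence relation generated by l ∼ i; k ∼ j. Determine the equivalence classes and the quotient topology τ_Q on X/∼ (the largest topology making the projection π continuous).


X/∼ = {[i=l], [j=k], [m]}; |τ_Q| = 3.

Equivalence classes: [i=l], [j=k], [m].
Quotient map π: X → X/∼ sends i ↦ [i=l], j ↦ [j=k], k ↦ [j=k], l ↦ [i=l], m ↦ [m].
For each subset V ⊆ X/∼, compute π^{-1}(V) ⊆ X and check whether π^{-1}(V) ∈ τ. V is open in τ_Q iff π^{-1}(V) ∈ τ.
  V = {}: π^{-1}(V) = ∅ ∈ τ ✓.
  V = {[i=l]}: π^{-1}(V) = {i, l} ∉ τ ✗.
  V = {[j=k]}: π^{-1}(V) = {j, k} ∉ τ ✗.
  V = {[i=l], [j=k]}: π^{-1}(V) = {i, j, k, l} ∉ τ ✗.
  V = {[m]}: π^{-1}(V) = {m} ∈ τ ✓.
  V = {[i=l], [m]}: π^{-1}(V) = {i, l, m} ∉ τ ✗.
  V = {[j=k], [m]}: π^{-1}(V) = {j, k, m} ∉ τ ✗.
  V = {[i=l], [j=k], [m]}: π^{-1}(V) = {i, j, k, l, m} ∈ τ ✓.
Open sets in the quotient: τ_Q = {{}, {[m]}, {[i=l], [j=k], [m]}} (3 elements).


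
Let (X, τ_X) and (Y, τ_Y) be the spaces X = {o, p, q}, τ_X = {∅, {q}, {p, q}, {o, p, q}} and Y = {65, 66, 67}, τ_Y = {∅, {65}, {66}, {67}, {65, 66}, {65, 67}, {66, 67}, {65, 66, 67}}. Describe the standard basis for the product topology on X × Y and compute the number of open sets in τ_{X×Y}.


Basis B = {∅ × ∅, {q} × {65}, {q} × {66}, {q} × {67}, {p, q} × {65}, {p, q} × {66}, {p, q} × {67}, {q} × {65, 66}, {q} × {65, 67}, {q} × {66, 67}, {o, p, q} × {65}, {o, p, q} × {66}, {o, p, q} × {67}, {q} × {65, 66, 67}, {p, q} × {65, 66}, {p, q} × {65, 67}, {p, q} × {66, 67}, {o, p, q} × {65, 66}, {o, p, q} × {65, 67}, {o, p, q} × {66, 67}, {p, q} × {65, 66, 67}, {o, p, q} × {65, 66, 67}}; |τ_{X×Y}| = 64.

Enumerate products U × V with U ∈ τ_X, V ∈ τ_Y (deduplicated):
  ∅ × ∅ = {} (∅)
  {q} × {65} = {(q,65)}
  {q} × {66} = {(q,66)}
  {q} × {67} = {(q,67)}
  {p, q} × {65} = {(p,65), (q,65)}
  {p, q} × {66} = {(p,66), (q,66)}
  {p, q} × {67} = {(p,67), (q,67)}
  {q} × {65, 66} = {(q,65), (q,66)}
  {q} × {65, 67} = {(q,65), (q,67)}
  {q} × {66, 67} = {(q,66), (q,67)}
  {o, p, q} × {65} = {(o,65), (p,65), (q,65)}
  {o, p, q} × {66} = {(o,66), (p,66), (q,66)}
  {o, p, q} × {67} = {(o,67), (p,67), (q,67)}
  {q} × {65, 66, 67} = {(q,65), (q,66), (q,67)}
  {p, q} × {65, 66} = {(p,65), (p,66), (q,65), (q,66)}
  {p, q} × {65, 67} = {(p,65), (p,67), (q,65), (q,67)}
  {p, q} × {66, 67} = {(p,66), (p,67), (q,66), (q,67)}
  {o, p, q} × {65, 66} = {(o,65), (o,66), (p,65), (p,66), (q,65), (q,66)}
  {o, p, q} × {65, 67} = {(o,65), (o,67), (p,65), (p,67), (q,65), (q,67)}
  {o, p, q} × {66, 67} = {(o,66), (o,67), (p,66), (p,67), (q,66), (q,67)}
  {p, q} × {65, 66, 67} = {(p,65), (p,66), (p,67), (q,65), (q,66), (q,67)}
  {o, p, q} × {65, 66, 67} = {(o,65), (o,66), (o,67), (p,65), (p,66), (p,67), (q,65), (q,66), (q,67)}
These 22 distinct sets form the basis B.
Close under arbitrary unions to get τ_{X×Y}; counting gives |τ_{X×Y}| = 64.


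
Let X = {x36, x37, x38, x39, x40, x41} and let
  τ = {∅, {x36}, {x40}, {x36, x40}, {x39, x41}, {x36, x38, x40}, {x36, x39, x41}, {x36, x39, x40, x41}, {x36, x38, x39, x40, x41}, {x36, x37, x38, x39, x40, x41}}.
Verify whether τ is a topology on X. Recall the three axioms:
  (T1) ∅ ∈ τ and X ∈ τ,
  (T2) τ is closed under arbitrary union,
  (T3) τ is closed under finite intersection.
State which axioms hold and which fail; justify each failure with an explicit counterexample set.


τ is NOT a topology on X.

Axiom (T1): ∅ ∈ τ? Yes; X ∈ τ? Yes.
Axiom (T2/T3): check pairwise unions and intersections of members of τ.
Counterexample for (T2): {x40} ∪ {x39, x41} = {x39, x40, x41} ∉ τ. Therefore τ is NOT a topology.


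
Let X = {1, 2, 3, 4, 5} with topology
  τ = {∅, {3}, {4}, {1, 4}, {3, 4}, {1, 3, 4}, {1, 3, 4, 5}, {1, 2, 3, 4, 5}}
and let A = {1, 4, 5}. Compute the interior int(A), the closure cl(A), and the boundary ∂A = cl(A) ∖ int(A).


int(A) = {1, 4}, cl(A) = {1, 2, 4, 5}, ∂A = {2, 5}.

Closed sets in (X, τ) are complements of opens:
  closed(X, τ) = {∅, {2}, {2, 5}, {1, 2, 5}, {2, 3, 5}, {1, 2, 3, 5}, {1, 2, 4, 5}, {1, 2, 3, 4, 5}}.
int(A) = ⋃ {U ∈ τ : U ⊆ A}. Opens contained in A: ∅, {4}, {1, 4}.
Taking the union of these: int(A) = {1, 4}.
cl(A) = ⋂ {C closed : A ⊆ C}. Closed sets containing A: {1, 2, 4, 5}, {1, 2, 3, 4, 5}.
Intersecting these: cl(A) = {1, 2, 4, 5}.
∂A = cl(A) ∖ int(A) = {1, 2, 4, 5} ∖ {1, 4} = {2, 5}.


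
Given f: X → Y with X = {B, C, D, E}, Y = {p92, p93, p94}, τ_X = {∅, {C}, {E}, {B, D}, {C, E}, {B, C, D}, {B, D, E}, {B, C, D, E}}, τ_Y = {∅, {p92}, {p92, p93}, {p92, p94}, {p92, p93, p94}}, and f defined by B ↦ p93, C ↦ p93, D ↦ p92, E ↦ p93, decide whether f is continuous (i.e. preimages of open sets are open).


f is NOT continuous.

Compute f^{-1}(U) for each U ∈ τ_Y:
  U = ∅: f^{-1}(U) = ∅ ∈ τ_X ✓.
  U = {p92}: f^{-1}(U) = {D} ∉ τ_X ✗.
  U = {p92, p93}: f^{-1}(U) = {B, C, D, E} ∈ τ_X ✓.
  U = {p92, p94}: f^{-1}(U) = {D} ∉ τ_X ✗.
  U = {p92, p93, p94}: f^{-1}(U) = {B, C, D, E} ∈ τ_X ✓.
Found U = {p92} with f^{-1}(U) = {D} not in τ_X. Therefore f is NOT continuous.


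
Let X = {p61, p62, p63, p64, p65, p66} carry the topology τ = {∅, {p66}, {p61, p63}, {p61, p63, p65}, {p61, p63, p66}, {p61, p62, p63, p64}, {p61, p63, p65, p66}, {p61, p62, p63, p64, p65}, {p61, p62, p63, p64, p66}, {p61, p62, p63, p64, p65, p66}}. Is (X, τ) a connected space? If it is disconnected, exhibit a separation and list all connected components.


(X, τ) is disconnected; components = [{p66}, {p61, p62, p63, p64, p65}].

Find clopen sets (U ∈ τ with X ∖ U ∈ τ):
  U = ∅, X ∖ U = {p61, p62, p63, p64, p65, p66} — both open, so U is clopen.
  U = {p66}, X ∖ U = {p61, p62, p63, p64, p65} — both open, so U is clopen.
  U = {p61, p62, p63, p64, p65}, X ∖ U = {p66} — both open, so U is clopen.
  U = {p61, p62, p63, p64, p65, p66}, X ∖ U = ∅ — both open, so U is clopen.
Nontrivial clopen(s) exist: e.g. {p66}. So (X, τ) is disconnected.
Compute connected components by grouping points that agree on all clopens:
  component: {p66}
  component: {p61, p62, p63, p64, p65}


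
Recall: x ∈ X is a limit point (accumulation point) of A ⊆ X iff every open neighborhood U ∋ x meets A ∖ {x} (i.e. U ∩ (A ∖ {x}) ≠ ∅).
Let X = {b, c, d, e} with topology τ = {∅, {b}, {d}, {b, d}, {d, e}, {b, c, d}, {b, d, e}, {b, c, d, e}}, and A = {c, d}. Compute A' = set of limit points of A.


A' = {c, e}

For each x ∈ X, list the open sets U ∈ τ with x ∈ U, then check whether U ∩ (A ∖ {x}) ≠ ∅ for every such U.
  x = b: open {b} ∋ x has {b} ∩ (A ∖ {b}) = ∅, so x is NOT a limit point.
  x = c: opens ∋ x are {b, c, d}, {b, c, d, e}; each meets A ∖ {c}, so x IS a limit point.
  x = d: open {d} ∋ x has {d} ∩ (A ∖ {d}) = ∅, so x is NOT a limit point.
  x = e: opens ∋ x are {d, e}, {b, d, e}, {b, c, d, e}; each meets A ∖ {e}, so x IS a limit point.
Collecting: A' = {c, e}.


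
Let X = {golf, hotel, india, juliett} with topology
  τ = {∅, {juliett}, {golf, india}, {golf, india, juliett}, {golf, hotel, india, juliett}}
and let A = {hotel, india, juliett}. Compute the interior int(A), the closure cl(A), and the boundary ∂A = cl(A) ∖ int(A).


int(A) = {juliett}, cl(A) = {golf, hotel, india, juliett}, ∂A = {golf, hotel, india}.

Closed sets in (X, τ) are complements of opens:
  closed(X, τ) = {∅, {hotel}, {hotel, juliett}, {golf, hotel, india}, {golf, hotel, india, juliett}}.
int(A) = ⋃ {U ∈ τ : U ⊆ A}. Opens contained in A: ∅, {juliett}.
Taking the union of these: int(A) = {juliett}.
cl(A) = ⋂ {C closed : A ⊆ C}. Closed sets containing A: {golf, hotel, india, juliett}.
Intersecting these: cl(A) = {golf, hotel, india, juliett}.
∂A = cl(A) ∖ int(A) = {golf, hotel, india, juliett} ∖ {juliett} = {golf, hotel, india}.


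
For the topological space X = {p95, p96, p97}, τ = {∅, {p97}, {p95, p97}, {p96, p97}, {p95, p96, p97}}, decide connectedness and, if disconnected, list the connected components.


(X, τ) is connected.

Find clopen sets (U ∈ τ with X ∖ U ∈ τ):
  U = ∅, X ∖ U = {p95, p96, p97} — both open, so U is clopen.
  U = {p95, p96, p97}, X ∖ U = ∅ — both open, so U is clopen.
Only trivial clopens (∅ and X) exist, so (X, τ) is connected.
Compute connected components by grouping points that agree on all clopens:
  component: {p95, p96, p97}


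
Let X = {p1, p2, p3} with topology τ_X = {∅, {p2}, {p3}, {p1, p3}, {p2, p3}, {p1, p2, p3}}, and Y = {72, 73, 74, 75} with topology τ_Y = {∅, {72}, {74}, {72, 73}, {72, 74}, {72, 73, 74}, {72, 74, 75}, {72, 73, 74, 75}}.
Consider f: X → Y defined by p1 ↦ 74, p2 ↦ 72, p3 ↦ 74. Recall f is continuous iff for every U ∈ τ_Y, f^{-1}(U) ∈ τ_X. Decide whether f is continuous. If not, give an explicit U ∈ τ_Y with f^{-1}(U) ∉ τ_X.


f IS continuous.

Compute f^{-1}(U) for each U ∈ τ_Y:
  U = ∅: f^{-1}(U) = ∅ ∈ τ_X ✓.
  U = {72}: f^{-1}(U) = {p2} ∈ τ_X ✓.
  U = {74}: f^{-1}(U) = {p1, p3} ∈ τ_X ✓.
  U = {72, 73}: f^{-1}(U) = {p2} ∈ τ_X ✓.
  U = {72, 74}: f^{-1}(U) = {p1, p2, p3} ∈ τ_X ✓.
  U = {72, 73, 74}: f^{-1}(U) = {p1, p2, p3} ∈ τ_X ✓.
  U = {72, 74, 75}: f^{-1}(U) = {p1, p2, p3} ∈ τ_X ✓.
  U = {72, 73, 74, 75}: f^{-1}(U) = {p1, p2, p3} ∈ τ_X ✓.
Every preimage lies in τ_X, so f IS continuous.


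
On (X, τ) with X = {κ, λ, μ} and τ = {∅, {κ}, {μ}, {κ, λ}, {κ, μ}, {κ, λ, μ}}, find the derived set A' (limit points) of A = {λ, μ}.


A' = ∅

For each x ∈ X, list the open sets U ∈ τ with x ∈ U, then check whether U ∩ (A ∖ {x}) ≠ ∅ for every such U.
  x = κ: open {κ} ∋ x has {κ} ∩ (A ∖ {κ}) = ∅, so x is NOT a limit point.
  x = λ: open {κ, λ} ∋ x has {κ, λ} ∩ (A ∖ {λ}) = ∅, so x is NOT a limit point.
  x = μ: open {μ} ∋ x has {μ} ∩ (A ∖ {μ}) = ∅, so x is NOT a limit point.
Collecting: A' = ∅.


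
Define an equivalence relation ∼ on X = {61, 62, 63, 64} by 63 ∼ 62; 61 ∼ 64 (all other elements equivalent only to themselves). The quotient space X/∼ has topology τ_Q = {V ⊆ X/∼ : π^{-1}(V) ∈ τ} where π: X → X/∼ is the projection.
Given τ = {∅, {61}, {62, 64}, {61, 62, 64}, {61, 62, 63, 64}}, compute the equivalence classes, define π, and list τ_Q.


X/∼ = {[61=64], [62=63]}; |τ_Q| = 2.

Equivalence classes: [61=64], [62=63].
Quotient map π: X → X/∼ sends 61 ↦ [61=64], 62 ↦ [62=63], 63 ↦ [62=63], 64 ↦ [61=64].
For each subset V ⊆ X/∼, compute π^{-1}(V) ⊆ X and check whether π^{-1}(V) ∈ τ. V is open in τ_Q iff π^{-1}(V) ∈ τ.
  V = {}: π^{-1}(V) = ∅ ∈ τ ✓.
  V = {[61=64]}: π^{-1}(V) = {61, 64} ∉ τ ✗.
  V = {[62=63]}: π^{-1}(V) = {62, 63} ∉ τ ✗.
  V = {[61=64], [62=63]}: π^{-1}(V) = {61, 62, 63, 64} ∈ τ ✓.
Open sets in the quotient: τ_Q = {{}, {[61=64], [62=63]}} (2 elements).


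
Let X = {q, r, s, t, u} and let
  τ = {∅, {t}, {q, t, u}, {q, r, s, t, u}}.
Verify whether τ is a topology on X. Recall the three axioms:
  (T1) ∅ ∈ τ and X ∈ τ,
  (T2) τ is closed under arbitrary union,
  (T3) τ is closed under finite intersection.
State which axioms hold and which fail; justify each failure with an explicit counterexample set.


τ IS a topology on X.

Axiom (T1): ∅ ∈ τ? Yes; X ∈ τ? Yes.
Axiom (T2/T3): check pairwise unions and intersections of members of τ.
All pairwise intersections and unions checked — each lies in τ. Therefore τ satisfies (T1), (T2), (T3): it IS a topology on X.


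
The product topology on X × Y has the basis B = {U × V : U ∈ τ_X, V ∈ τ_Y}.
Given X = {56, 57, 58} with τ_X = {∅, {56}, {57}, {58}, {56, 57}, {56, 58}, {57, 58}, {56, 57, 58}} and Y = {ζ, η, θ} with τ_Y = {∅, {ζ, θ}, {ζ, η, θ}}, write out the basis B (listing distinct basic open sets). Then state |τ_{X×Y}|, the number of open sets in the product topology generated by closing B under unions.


Basis B = {∅ × ∅, {56} × {ζ, θ}, {57} × {ζ, θ}, {58} × {ζ, θ}, {56} × {ζ, η, θ}, {57} × {ζ, η, θ}, {58} × {ζ, η, θ}, {56, 57} × {ζ, θ}, {56, 58} × {ζ, θ}, {57, 58} × {ζ, θ}, {56, 57} × {ζ, η, θ}, {56, 58} × {ζ, η, θ}, {56, 57, 58} × {ζ, θ}, {57, 58} × {ζ, η, θ}, {56, 57, 58} × {ζ, η, θ}}; |τ_{X×Y}| = 27.

Enumerate products U × V with U ∈ τ_X, V ∈ τ_Y (deduplicated):
  ∅ × ∅ = {} (∅)
  {56} × {ζ, θ} = {(56,ζ), (56,θ)}
  {57} × {ζ, θ} = {(57,ζ), (57,θ)}
  {58} × {ζ, θ} = {(58,ζ), (58,θ)}
  {56} × {ζ, η, θ} = {(56,ζ), (56,η), (56,θ)}
  {57} × {ζ, η, θ} = {(57,ζ), (57,η), (57,θ)}
  {58} × {ζ, η, θ} = {(58,ζ), (58,η), (58,θ)}
  {56, 57} × {ζ, θ} = {(56,ζ), (56,θ), (57,ζ), (57,θ)}
  {56, 58} × {ζ, θ} = {(56,ζ), (56,θ), (58,ζ), (58,θ)}
  {57, 58} × {ζ, θ} = {(57,ζ), (57,θ), (58,ζ), (58,θ)}
  {56, 57} × {ζ, η, θ} = {(56,ζ), (56,η), (56,θ), (57,ζ), (57,η), (57,θ)}
  {56, 58} × {ζ, η, θ} = {(56,ζ), (56,η), (56,θ), (58,ζ), (58,η), (58,θ)}
  {56, 57, 58} × {ζ, θ} = {(56,ζ), (56,θ), (57,ζ), (57,θ), (58,ζ), (58,θ)}
  {57, 58} × {ζ, η, θ} = {(57,ζ), (57,η), (57,θ), (58,ζ), (58,η), (58,θ)}
  {56, 57, 58} × {ζ, η, θ} = {(56,ζ), (56,η), (56,θ), (57,ζ), (57,η), (57,θ), (58,ζ), (58,η), (58,θ)}
These 15 distinct sets form the basis B.
Close under arbitrary unions to get τ_{X×Y}; counting gives |τ_{X×Y}| = 27.
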